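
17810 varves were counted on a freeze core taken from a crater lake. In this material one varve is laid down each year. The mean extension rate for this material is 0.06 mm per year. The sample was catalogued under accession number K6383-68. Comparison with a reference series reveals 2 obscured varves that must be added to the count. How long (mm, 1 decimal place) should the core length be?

True varve count = 17810 + 2 = 17812.
Length ≈ 0.06 × 17812 = 1068.7 mm.

1068.7 mm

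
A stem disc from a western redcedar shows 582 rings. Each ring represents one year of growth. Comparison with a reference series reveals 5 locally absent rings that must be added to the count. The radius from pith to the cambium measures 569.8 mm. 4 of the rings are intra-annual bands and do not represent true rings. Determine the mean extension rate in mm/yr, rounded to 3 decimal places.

0.977 mm/yr

True ring count = 582 − 4 + 5 = 583.
Extension rate ≈ 569.8 / 583 = 0.977 mm/yr.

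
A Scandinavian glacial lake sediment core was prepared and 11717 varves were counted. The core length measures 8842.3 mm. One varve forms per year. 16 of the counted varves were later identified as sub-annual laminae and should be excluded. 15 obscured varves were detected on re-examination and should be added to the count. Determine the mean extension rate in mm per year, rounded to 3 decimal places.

0.755 mm per year

After corrections the count is 11717 − 16 + 15 = 11716 varves.
Extension rate ≈ 8842.3 / 11716 = 0.755 mm per year.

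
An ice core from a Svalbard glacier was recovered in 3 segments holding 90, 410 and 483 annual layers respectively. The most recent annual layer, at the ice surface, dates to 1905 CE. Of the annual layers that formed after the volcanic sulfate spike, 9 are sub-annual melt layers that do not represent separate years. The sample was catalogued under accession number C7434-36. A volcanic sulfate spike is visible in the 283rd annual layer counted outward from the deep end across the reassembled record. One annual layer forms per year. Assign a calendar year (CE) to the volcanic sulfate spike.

Total annual layers = 90 + 410 + 483 = 983.
Between annual layer 283 and the ice surface there are 983 − 283 = 700 annual layers.
700 − 9 false = 691 true annual layers after the volcanic sulfate spike.
The annual layer at the ice surface is 1905 CE, so the volcanic sulfate spike dates to 1905 − 691 = 1214 CE.

1214 CE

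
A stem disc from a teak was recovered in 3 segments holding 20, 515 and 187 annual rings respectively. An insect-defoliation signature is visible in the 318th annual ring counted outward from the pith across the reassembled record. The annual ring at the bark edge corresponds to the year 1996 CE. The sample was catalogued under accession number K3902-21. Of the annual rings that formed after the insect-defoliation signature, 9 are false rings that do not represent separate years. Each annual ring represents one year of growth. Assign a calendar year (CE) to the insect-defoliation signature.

Total annual rings = 20 + 515 + 187 = 722.
The insect-defoliation signature sits at annual ring 318 from the pith, so 722 − 318 = 404 annual rings formed after it.
404 − 9 false = 395 true annual rings after the insect-defoliation signature.
The annual ring at the bark edge is 1996 CE, so the insect-defoliation signature dates to 1996 − 395 = 1601 CE.

1601 CE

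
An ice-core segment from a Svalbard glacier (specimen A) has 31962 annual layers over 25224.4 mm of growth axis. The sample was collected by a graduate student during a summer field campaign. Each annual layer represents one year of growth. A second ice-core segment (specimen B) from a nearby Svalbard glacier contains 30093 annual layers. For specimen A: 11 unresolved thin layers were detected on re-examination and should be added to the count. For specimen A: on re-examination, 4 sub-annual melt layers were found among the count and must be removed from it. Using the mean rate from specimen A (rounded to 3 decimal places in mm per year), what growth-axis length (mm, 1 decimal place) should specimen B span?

23743.4 mm

Specimen A: adjusted count: 31962 − 4 + 11 = 31969 annual layers.
A: Extension rate ≈ 25224.4 / 31969 = 0.789 mm/yr.
B's length ≈ 0.789 × 30093 = 23743.4 mm.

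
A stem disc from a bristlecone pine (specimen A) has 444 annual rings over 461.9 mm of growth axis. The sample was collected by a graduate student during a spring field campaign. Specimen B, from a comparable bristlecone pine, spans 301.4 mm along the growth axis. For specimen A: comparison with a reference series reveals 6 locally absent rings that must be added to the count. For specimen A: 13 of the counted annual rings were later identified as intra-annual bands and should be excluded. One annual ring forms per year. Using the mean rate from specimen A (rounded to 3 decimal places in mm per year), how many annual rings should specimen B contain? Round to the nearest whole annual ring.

Specimen A: true annual ring count = 444 − 13 + 6 = 437.
A: 461.9 mm over 437 years gives 461.9 / 437 ≈ 1.057 mm/year.
B spans 301.4 / 1.057 = 285.15 years ≈ 285 annual rings.

285 annual rings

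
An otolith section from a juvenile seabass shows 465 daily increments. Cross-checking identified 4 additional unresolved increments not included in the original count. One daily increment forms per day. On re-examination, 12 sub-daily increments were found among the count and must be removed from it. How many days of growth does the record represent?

After corrections the count is 465 − 12 + 4 = 457 daily increments.
One daily increment per day makes the duration 457 days.

457 days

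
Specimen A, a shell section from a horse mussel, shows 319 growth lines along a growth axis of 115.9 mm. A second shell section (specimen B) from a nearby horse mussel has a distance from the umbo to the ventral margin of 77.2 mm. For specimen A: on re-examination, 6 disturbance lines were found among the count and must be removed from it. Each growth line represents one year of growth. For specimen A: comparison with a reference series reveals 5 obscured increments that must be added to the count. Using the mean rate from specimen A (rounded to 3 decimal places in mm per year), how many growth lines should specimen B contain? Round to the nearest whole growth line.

212 growth lines

Specimen A: after corrections the count is 319 − 6 + 5 = 318 growth lines.
A: Mean rate = 115.9 mm / 318 years ≈ 0.364 mm/year.
B spans 77.2 / 0.364 = 212.09 years ≈ 212 growth lines.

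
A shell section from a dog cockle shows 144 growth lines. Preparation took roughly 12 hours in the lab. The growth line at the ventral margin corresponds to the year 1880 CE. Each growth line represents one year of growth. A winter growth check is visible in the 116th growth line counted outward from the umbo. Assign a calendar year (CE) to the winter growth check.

Between growth line 116 and the ventral margin there are 144 − 116 = 28 growth lines.
The growth line at the ventral margin is 1880 CE, so the winter growth check dates to 1880 − 28 = 1852 CE.

1852 CE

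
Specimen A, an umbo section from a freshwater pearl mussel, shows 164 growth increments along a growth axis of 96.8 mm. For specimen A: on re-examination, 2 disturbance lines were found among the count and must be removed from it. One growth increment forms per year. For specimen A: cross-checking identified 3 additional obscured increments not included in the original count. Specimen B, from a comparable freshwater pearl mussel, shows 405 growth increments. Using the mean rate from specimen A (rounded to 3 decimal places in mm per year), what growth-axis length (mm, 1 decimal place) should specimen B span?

Specimen A: after corrections the count is 164 − 2 + 3 = 165 growth increments.
A: Extension rate ≈ 96.8 / 165 = 0.587 mm per year.
B's length ≈ 0.587 × 405 = 237.7 mm.

237.7 mm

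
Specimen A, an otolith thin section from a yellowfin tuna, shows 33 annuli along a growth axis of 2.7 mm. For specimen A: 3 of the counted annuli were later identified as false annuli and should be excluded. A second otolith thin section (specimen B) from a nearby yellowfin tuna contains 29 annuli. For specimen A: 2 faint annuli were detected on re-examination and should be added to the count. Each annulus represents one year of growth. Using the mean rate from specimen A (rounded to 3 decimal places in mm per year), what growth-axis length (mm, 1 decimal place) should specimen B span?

2.4 mm

Specimen A: adjusted count: 33 − 3 + 2 = 32 annuli.
A: Mean rate = 2.7 mm / 32 years ≈ 0.084 mm/year.
B's length ≈ 0.084 × 29 = 2.4 mm.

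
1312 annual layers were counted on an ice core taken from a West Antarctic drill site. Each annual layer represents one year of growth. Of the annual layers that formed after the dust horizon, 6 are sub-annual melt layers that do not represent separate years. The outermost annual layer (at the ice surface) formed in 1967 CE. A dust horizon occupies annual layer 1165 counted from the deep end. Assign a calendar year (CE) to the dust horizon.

The dust horizon sits at annual layer 1165 from the deep end, so 1312 − 1165 = 147 annual layers formed after it.
147 − 6 false = 141 true annual layers after the dust horizon.
The annual layer at the ice surface is 1967 CE, so the dust horizon dates to 1967 − 141 = 1826 CE.

1826 CE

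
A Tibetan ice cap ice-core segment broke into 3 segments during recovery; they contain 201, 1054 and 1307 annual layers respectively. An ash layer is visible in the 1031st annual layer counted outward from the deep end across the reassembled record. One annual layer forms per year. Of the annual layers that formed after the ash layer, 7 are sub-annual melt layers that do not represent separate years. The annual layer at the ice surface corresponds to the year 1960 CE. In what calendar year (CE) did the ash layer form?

Total annual layers = 201 + 1054 + 1307 = 2562.
The ash layer sits at annual layer 1031 from the deep end, so 2562 − 1031 = 1531 annual layers formed after it.
Excluding 7 false annual layers: 1531 − 7 = 1524.
The annual layer at the ice surface is 1960 CE, so the ash layer dates to 1960 − 1524 = 436 CE.

436 CE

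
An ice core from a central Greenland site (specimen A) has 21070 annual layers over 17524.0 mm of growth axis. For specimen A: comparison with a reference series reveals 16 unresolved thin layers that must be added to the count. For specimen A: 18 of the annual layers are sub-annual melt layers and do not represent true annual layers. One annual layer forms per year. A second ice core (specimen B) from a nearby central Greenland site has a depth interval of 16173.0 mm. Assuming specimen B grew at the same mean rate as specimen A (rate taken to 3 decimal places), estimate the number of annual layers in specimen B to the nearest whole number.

Specimen A: adjusted count: 21070 − 18 + 16 = 21068 annual layers.
A: Mean rate = 17524.0 mm / 21068 years ≈ 0.832 mm/year.
For B, 16173.0 / 0.832 = 19438.70 years ≈ 19439 annual layers.

19439 annual layers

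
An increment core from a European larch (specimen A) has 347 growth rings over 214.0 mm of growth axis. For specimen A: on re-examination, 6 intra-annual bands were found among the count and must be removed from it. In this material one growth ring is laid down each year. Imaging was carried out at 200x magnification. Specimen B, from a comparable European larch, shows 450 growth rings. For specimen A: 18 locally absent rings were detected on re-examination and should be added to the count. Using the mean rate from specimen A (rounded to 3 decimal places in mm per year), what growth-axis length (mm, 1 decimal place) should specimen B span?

268.2 mm

Specimen A: adjusted count: 347 − 6 + 18 = 359 growth rings.
A: Extension rate ≈ 214.0 / 359 = 0.596 mm per year.
Length of B = 0.596 × 450 = 268.2 mm.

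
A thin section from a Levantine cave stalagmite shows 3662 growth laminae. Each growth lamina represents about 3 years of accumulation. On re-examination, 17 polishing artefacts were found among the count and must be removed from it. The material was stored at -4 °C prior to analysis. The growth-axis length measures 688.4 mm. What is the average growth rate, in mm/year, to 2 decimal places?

True growth lamina count = 3662 − 17 = 3645.
At 3 years per growth lamina, 3645 × 3 = 10935 years.
Extension rate ≈ 688.4 / 10935 = 0.06 mm/year.

0.06 mm/year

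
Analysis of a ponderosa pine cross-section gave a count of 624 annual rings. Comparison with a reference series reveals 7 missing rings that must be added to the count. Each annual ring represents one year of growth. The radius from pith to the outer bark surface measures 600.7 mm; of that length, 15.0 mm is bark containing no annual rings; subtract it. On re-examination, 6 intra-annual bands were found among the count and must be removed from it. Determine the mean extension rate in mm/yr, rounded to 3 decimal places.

0.937 mm/yr

After corrections the count is 624 − 6 + 7 = 625 annual rings.
The growth record spans 600.7 − 15.0 = 585.7 mm.
585.7 mm over 625 years gives 585.7 / 625 ≈ 0.937 mm/yr.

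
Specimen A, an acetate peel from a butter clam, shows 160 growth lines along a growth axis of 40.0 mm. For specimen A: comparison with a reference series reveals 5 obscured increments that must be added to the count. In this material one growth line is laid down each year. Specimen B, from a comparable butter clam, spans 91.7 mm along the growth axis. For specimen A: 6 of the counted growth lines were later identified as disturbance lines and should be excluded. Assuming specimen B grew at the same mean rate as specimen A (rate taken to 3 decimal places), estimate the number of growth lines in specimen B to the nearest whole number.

Specimen A: true growth line count = 160 − 6 + 5 = 159.
A: Extension rate ≈ 40.0 / 159 = 0.252 mm/year.
Specimen B: 91.7 mm / 0.252 mm per year = 363.89 years ≈ 364 growth lines.

364 growth lines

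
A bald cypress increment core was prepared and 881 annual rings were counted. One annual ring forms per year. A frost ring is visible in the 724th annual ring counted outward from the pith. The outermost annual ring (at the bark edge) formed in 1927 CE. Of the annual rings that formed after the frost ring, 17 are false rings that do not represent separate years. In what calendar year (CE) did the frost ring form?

The frost ring sits at annual ring 724 from the pith, so 881 − 724 = 157 annual rings formed after it.
Removing the 17 false annual rings leaves 157 − 17 = 140 true annual rings beyond the frost ring.
The annual ring at the bark edge is 1927 CE, so the frost ring dates to 1927 − 140 = 1787 CE.

1787 CE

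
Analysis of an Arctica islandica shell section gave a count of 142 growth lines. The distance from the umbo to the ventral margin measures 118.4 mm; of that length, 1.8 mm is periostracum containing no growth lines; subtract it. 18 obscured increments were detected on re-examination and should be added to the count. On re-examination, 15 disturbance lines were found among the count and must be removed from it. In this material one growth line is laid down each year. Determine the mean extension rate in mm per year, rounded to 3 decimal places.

Adjusted count: 142 − 15 + 18 = 145 growth lines.
The growth record spans 118.4 − 1.8 = 116.6 mm.
Extension rate ≈ 116.6 / 145 = 0.804 mm per year.

0.804 mm per year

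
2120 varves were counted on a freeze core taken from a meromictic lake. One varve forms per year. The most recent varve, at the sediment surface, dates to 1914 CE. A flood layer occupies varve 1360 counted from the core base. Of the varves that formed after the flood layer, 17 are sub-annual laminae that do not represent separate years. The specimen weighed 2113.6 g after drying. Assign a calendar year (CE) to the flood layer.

1171 CE

2120 − 1360 = 760 varves lie beyond the flood layer toward the sediment surface.
Excluding 17 false varves: 760 − 17 = 743.
The varve at the sediment surface is 1914 CE, so the flood layer dates to 1914 − 743 = 1171 CE.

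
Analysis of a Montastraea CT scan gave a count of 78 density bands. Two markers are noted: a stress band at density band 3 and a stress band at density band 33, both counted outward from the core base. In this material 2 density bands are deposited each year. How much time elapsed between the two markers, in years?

15 yr

The two markers are separated by 33 − 3 = 30 density bands.
With 2 density bands per year, 30 / 2 = 15 years.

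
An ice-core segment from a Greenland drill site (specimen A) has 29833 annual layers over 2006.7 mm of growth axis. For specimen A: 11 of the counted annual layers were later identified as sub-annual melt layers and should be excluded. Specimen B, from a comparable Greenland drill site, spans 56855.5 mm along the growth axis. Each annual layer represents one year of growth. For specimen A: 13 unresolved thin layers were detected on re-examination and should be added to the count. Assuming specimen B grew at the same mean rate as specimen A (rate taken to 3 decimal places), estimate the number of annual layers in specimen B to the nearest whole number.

848590 annual layers

Specimen A: after corrections the count is 29833 − 11 + 13 = 29835 annual layers.
A: Mean rate = 2006.7 mm / 29835 years ≈ 0.067 mm per year.
For B, 56855.5 / 0.067 = 848589.55 years ≈ 848590 annual layers.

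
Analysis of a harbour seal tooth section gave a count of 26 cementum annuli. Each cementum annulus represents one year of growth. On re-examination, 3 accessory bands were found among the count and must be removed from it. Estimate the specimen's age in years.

True cementum annulus count = 26 − 3 = 23.
One cementum annulus per year makes the duration 23 years.

23 years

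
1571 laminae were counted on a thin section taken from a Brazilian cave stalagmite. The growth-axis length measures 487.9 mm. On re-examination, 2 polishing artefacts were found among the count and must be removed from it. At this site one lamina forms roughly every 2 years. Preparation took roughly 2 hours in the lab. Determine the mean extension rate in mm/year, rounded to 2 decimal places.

Correcting the raw count gives 1571 − 2 = 1569 true laminae.
Multiplying by 2 years per lamina: 1569 × 2 = 3138 years.
Extension rate ≈ 487.9 / 3138 = 0.16 mm/year.

0.16 mm/year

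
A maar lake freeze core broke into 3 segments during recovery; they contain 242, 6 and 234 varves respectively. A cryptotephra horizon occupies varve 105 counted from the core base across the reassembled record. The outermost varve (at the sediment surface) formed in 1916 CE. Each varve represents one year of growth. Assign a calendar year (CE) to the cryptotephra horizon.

1539 CE

Total varves = 242 + 6 + 234 = 482.
482 − 105 = 377 varves lie beyond the cryptotephra horizon toward the sediment surface.
1916 − 377 = 1539 CE.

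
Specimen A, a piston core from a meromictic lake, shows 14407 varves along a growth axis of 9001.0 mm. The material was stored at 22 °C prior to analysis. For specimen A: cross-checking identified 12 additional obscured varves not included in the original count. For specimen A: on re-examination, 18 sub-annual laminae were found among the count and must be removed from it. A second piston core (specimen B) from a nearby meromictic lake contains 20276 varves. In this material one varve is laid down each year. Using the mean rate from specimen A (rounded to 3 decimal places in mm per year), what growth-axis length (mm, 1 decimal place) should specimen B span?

12672.5 mm

Specimen A: correcting the raw count gives 14407 − 18 + 12 = 14401 true varves.
A: 9001.0 mm over 14401 years gives 9001.0 / 14401 ≈ 0.625 mm per year.
Length of B = 0.625 × 20276 = 12672.5 mm.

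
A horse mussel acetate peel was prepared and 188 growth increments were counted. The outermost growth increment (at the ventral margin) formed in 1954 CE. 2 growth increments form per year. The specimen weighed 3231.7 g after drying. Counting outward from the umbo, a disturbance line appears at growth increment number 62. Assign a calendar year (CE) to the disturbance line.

188 − 62 = 126 growth increments lie beyond the disturbance line toward the ventral margin.
126 growth increments at 2 per year is 126 / 2 = 63 years.
The growth increment at the ventral margin is 1954 CE, so the disturbance line dates to 1954 − 63 = 1891 CE.

1891 CE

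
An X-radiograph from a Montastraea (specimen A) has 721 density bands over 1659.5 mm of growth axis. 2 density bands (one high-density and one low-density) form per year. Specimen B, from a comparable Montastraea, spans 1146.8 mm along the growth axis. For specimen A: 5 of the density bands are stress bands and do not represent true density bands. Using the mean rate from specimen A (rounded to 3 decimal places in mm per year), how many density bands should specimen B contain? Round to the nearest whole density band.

Specimen A: correcting the raw count gives 721 − 5 = 716 true density bands.
Specimen A: dividing by 2 density bands per year: 716 / 2 = 358 years.
A: Mean rate = 1659.5 mm / 358 years ≈ 4.635 mm per year.
For B, 1146.8 / 4.635 = 247.42 years; at 2 density bands per year that is 247.42 × 2 ≈ 495 density bands.

495 density bands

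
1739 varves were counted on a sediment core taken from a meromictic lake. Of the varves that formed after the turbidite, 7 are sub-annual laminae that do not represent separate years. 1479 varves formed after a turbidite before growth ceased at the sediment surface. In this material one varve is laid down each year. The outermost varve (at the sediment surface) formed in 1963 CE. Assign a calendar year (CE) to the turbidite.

1479 varves formed after the turbidite.
Removing the 7 false varves leaves 1479 − 7 = 1472 true varves beyond the turbidite.
The varve at the sediment surface is 1963 CE, so the turbidite dates to 1963 − 1472 = 491 CE.

491 CE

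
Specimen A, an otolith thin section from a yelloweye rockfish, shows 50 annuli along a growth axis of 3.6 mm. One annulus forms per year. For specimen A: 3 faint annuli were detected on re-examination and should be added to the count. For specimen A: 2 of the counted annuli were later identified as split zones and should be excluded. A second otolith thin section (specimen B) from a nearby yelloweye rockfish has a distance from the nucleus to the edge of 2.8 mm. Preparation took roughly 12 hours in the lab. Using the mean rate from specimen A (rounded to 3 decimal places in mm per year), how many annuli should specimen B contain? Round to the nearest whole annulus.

Specimen A: after corrections the count is 50 − 2 + 3 = 51 annuli.
A: Mean rate = 3.6 mm / 51 years ≈ 0.071 mm per year.
For B, 2.8 / 0.071 = 39.44 years ≈ 39 annuli.

39 annuli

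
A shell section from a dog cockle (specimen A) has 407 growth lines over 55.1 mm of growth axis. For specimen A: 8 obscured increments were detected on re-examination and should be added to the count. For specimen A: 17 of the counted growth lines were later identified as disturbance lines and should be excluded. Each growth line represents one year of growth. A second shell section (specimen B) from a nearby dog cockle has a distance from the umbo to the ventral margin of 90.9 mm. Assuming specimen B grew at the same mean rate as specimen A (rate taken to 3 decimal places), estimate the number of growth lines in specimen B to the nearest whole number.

Specimen A: after corrections the count is 407 − 17 + 8 = 398 growth lines.
A: Mean rate = 55.1 mm / 398 years ≈ 0.138 mm/yr.
B spans 90.9 / 0.138 = 658.70 years ≈ 659 growth lines.

659 growth lines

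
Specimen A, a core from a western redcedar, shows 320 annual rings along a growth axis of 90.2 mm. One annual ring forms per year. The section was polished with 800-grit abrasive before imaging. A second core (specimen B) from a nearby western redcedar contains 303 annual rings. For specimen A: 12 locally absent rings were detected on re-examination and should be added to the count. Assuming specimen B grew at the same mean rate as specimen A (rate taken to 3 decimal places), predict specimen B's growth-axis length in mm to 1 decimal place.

82.4 mm

Specimen A: true annual ring count = 320 + 12 = 332.
A: Extension rate ≈ 90.2 / 332 = 0.272 mm per year.
B's length ≈ 0.272 × 303 = 82.4 mm.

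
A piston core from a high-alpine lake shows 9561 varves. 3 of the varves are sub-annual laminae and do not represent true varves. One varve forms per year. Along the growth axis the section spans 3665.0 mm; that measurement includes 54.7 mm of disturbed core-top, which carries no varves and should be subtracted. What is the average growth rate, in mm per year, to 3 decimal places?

0.378 mm per year

True varve count = 9561 − 3 = 9558.
Net length = 3665.0 − 54.7 = 3610.3 mm.
3610.3 mm over 9558 years gives 3610.3 / 9558 ≈ 0.378 mm per year.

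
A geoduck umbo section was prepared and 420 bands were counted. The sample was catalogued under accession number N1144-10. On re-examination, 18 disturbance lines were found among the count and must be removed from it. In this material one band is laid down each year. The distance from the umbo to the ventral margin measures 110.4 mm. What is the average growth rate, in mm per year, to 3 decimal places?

0.275 mm per year

True band count = 420 − 18 = 402.
Extension rate ≈ 110.4 / 402 = 0.275 mm per year.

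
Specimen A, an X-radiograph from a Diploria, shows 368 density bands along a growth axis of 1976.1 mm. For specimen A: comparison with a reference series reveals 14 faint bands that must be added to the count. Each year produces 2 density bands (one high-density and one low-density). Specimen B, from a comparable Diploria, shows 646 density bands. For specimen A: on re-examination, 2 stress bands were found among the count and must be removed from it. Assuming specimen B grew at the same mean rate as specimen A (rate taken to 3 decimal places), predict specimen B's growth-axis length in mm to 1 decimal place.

Specimen A: correcting the raw count gives 368 − 2 + 14 = 380 true density bands.
Specimen A: with 2 density bands per year, 380 / 2 = 190 years.
A: 1976.1 mm over 190 years gives 1976.1 / 190 ≈ 10.401 mm/yr.
Specimen B: dividing by 2 density bands per year: 646 / 2 = 323 years. For B, 10.401 mm/year × 323 years = 3359.5 mm.

3359.5 mm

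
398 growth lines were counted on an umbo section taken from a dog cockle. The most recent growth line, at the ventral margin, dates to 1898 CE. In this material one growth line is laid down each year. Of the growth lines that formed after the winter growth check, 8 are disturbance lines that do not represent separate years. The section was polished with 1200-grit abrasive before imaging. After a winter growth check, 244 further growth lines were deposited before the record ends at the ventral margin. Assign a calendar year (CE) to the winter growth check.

There are 244 growth lines younger than the winter growth check.
244 − 8 false = 236 true growth lines after the winter growth check.
Counting back 236 years from 1898 CE places the winter growth check in 1898 − 236 = 1662 CE.

1662 CE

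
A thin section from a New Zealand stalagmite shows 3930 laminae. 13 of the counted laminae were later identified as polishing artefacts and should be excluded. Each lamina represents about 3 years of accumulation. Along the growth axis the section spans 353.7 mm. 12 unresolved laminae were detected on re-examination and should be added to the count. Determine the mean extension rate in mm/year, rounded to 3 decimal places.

After corrections the count is 3930 − 13 + 12 = 3929 laminae.
At 3 years per lamina, 3929 × 3 = 11787 years.
Extension rate ≈ 353.7 / 11787 = 0.030 mm/year.

0.030 mm/year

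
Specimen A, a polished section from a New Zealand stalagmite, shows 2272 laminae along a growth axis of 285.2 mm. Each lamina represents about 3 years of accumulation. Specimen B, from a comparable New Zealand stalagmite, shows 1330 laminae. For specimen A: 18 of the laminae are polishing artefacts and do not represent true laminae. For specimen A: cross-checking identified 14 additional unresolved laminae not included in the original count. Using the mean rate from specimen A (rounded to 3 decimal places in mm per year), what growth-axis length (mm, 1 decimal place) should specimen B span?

Specimen A: adjusted count: 2272 − 18 + 14 = 2268 laminae.
Specimen A: 2268 laminae at 3 years each span 2268 × 3 = 6804 years.
A: Mean rate = 285.2 mm / 6804 years ≈ 0.042 mm/year.
Specimen B: 1330 laminae at 3 years each span 1330 × 3 = 3990 years. Length of B = 0.042 × 3990 = 167.6 mm.

167.6 mm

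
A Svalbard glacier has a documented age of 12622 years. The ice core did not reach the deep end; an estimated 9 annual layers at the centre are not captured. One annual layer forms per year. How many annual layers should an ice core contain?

12613 annual layers

Expected annual layers over 12622 years: 12622.
12622 − 9 missed = 12613 annual layers expected in the prepared section.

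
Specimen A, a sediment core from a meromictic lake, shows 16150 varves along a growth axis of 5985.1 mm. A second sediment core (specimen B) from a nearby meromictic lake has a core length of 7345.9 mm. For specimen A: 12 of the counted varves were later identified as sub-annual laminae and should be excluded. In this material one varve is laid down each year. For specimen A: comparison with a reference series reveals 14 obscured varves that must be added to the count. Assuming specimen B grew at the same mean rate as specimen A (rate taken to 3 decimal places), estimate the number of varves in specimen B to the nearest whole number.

Specimen A: correcting the raw count gives 16150 − 12 + 14 = 16152 true varves.
A: Extension rate ≈ 5985.1 / 16152 = 0.371 mm per year.
B spans 7345.9 / 0.371 = 19800.27 years ≈ 19800 varves.

19800 varves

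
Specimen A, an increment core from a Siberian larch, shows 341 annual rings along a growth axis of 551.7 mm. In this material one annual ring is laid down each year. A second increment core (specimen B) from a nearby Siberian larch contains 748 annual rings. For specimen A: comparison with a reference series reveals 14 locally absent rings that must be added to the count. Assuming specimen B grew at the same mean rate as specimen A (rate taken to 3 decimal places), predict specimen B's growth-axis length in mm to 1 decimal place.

Specimen A: after corrections the count is 341 + 14 = 355 annual rings.
A: Extension rate ≈ 551.7 / 355 = 1.554 mm/yr.
For B, 1.554 mm/year × 748 years = 1162.4 mm.

1162.4 mm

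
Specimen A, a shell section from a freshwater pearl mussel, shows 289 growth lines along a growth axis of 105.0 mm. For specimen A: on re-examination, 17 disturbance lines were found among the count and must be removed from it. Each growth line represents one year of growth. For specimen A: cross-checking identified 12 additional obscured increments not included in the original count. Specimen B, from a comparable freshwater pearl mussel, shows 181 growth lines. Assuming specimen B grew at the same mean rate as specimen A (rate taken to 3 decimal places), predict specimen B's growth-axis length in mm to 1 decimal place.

67.0 mm

Specimen A: correcting the raw count gives 289 − 17 + 12 = 284 true growth lines.
A: Extension rate ≈ 105.0 / 284 = 0.370 mm/yr.
Length of B = 0.370 × 181 = 67.0 mm.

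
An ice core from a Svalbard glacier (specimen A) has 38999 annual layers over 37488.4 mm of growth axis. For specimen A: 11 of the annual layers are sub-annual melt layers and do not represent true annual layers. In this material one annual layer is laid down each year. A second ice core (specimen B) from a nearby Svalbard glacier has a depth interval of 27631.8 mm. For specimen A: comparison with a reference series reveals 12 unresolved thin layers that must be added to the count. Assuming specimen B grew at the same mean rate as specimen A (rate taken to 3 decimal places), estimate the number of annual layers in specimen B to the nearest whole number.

28753 annual layers

Specimen A: true annual layer count = 38999 − 11 + 12 = 39000.
A: Mean rate = 37488.4 mm / 39000 years ≈ 0.961 mm/year.
B spans 27631.8 / 0.961 = 28753.17 years ≈ 28753 annual layers.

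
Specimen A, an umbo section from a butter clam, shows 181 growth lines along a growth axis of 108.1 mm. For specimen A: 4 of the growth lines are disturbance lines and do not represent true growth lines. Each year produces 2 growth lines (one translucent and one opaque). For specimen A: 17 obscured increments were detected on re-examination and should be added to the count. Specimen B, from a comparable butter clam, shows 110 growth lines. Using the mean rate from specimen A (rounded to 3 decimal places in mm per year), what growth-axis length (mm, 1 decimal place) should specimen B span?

Specimen A: adjusted count: 181 − 4 + 17 = 194 growth lines.
Specimen A: with 2 growth lines per year, 194 / 2 = 97 years.
A: Extension rate ≈ 108.1 / 97 = 1.114 mm/yr.
Specimen B: dividing by 2 growth lines per year: 110 / 2 = 55 years. B's length ≈ 1.114 × 55 = 61.3 mm.

61.3 mm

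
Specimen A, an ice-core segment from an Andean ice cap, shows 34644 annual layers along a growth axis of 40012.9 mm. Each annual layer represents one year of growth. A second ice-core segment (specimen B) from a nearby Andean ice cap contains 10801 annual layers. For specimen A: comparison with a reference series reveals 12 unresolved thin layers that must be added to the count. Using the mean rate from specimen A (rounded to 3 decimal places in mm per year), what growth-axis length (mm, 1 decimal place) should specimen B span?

Specimen A: after corrections the count is 34644 + 12 = 34656 annual layers.
A: 40012.9 mm over 34656 years gives 40012.9 / 34656 ≈ 1.155 mm/yr.
B's length ≈ 1.155 × 10801 = 12475.2 mm.

12475.2 mm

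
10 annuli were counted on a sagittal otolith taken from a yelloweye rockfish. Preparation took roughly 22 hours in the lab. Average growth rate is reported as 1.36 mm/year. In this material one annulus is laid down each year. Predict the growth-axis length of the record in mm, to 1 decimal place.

13.6 mm

The record spans 10 years at 1.36 mm per year.
Length ≈ 1.36 × 10 = 13.6 mm.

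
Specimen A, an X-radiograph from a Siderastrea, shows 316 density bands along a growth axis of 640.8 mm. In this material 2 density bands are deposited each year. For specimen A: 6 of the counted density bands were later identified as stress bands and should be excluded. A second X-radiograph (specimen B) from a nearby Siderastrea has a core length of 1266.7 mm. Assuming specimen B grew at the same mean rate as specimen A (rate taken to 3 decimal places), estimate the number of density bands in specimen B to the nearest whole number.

Specimen A: after corrections the count is 316 − 6 = 310 density bands.
Specimen A: 310 density bands at 2 per year is 310 / 2 = 155 years.
A: Extension rate ≈ 640.8 / 155 = 4.134 mm/yr.
Specimen B: 1266.7 mm / 4.134 mm per year = 306.41 years; at 2 density bands per year that is 306.41 × 2 ≈ 613 density bands.

613 density bands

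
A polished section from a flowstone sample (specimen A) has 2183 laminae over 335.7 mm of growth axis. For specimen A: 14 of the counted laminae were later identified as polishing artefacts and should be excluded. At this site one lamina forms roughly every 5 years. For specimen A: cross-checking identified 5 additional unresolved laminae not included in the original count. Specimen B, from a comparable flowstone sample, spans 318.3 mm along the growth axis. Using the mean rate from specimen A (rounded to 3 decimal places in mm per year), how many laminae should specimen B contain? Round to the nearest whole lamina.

2054 laminae

Specimen A: correcting the raw count gives 2183 − 14 + 5 = 2174 true laminae.
Specimen A: 2174 laminae at 5 years each span 2174 × 5 = 10870 years.
A: Extension rate ≈ 335.7 / 10870 = 0.031 mm/yr.
Specimen B: 318.3 mm / 0.031 mm per year = 10267.74 years; at 5 years per lamina that is 10267.74 / 5 ≈ 2054 laminae.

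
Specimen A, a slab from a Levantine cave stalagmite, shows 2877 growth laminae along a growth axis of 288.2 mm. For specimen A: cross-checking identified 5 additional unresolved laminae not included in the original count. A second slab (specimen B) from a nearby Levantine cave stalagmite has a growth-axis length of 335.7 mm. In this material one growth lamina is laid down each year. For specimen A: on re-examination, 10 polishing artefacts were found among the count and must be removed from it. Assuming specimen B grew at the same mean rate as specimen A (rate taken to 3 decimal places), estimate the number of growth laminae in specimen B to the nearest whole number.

3357 growth laminae

Specimen A: true growth lamina count = 2877 − 10 + 5 = 2872.
A: 288.2 mm over 2872 years gives 288.2 / 2872 ≈ 0.100 mm per year.
B spans 335.7 / 0.100 = 3357.00 years ≈ 3357 growth laminae.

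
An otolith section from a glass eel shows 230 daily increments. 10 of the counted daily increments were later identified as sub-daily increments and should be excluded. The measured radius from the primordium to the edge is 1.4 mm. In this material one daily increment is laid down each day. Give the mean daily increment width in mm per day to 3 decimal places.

True daily increment count = 230 − 10 = 220.
1.4 mm over 220 days gives 1.4 / 220 ≈ 0.006 mm per day.

0.006 mm per day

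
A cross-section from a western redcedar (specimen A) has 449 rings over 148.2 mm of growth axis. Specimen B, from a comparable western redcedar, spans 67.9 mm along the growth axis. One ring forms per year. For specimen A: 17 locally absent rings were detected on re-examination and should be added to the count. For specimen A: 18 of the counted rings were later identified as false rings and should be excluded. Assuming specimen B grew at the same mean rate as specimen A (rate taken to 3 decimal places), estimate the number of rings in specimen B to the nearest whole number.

Specimen A: after corrections the count is 449 − 18 + 17 = 448 rings.
A: 148.2 mm over 448 years gives 148.2 / 448 ≈ 0.331 mm/yr.
For B, 67.9 / 0.331 = 205.14 years ≈ 205 rings.

205 rings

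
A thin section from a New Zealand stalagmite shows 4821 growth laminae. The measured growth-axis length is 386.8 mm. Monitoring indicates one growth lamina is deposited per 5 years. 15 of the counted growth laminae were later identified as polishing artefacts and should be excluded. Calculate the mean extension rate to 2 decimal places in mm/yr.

0.02 mm/yr

Correcting the raw count gives 4821 − 15 = 4806 true growth laminae.
Multiplying by 5 years per growth lamina: 4806 × 5 = 24030 years.
386.8 mm over 24030 years gives 386.8 / 24030 ≈ 0.02 mm/yr.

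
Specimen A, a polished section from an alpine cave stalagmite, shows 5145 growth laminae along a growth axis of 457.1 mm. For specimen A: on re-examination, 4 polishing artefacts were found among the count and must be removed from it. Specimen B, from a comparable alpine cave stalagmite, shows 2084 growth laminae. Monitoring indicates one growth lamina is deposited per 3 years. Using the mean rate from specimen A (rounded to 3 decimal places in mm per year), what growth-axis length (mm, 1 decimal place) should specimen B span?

Specimen A: after corrections the count is 5145 − 4 = 5141 growth laminae.
Specimen A: multiplying by 3 years per growth lamina: 5141 × 3 = 15423 years.
A: Extension rate ≈ 457.1 / 15423 = 0.030 mm per year.
Specimen B: multiplying by 3 years per growth lamina: 2084 × 3 = 6252 years. For B, 0.030 mm/year × 6252 years = 187.6 mm.

187.6 mm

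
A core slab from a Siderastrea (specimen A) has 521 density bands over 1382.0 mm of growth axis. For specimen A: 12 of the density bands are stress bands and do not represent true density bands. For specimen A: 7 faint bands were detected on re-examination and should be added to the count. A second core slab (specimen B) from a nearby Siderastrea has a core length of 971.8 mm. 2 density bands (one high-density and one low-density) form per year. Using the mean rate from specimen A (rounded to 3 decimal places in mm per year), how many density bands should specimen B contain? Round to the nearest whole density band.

Specimen A: true density band count = 521 − 12 + 7 = 516.
Specimen A: with 2 density bands per year, 516 / 2 = 258 years.
A: Mean rate = 1382.0 mm / 258 years ≈ 5.357 mm/yr.
B spans 971.8 / 5.357 = 181.41 years; at 2 density bands per year that is 181.41 × 2 ≈ 363 density bands.

363 density bands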